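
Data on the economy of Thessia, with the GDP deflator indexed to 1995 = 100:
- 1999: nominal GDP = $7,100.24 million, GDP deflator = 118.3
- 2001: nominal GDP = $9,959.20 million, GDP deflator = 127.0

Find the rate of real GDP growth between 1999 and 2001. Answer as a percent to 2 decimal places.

Real GDP 1999 = 7100.24 / 1.183 = 6001.89.
Real GDP 2001 = 9959.20 / 1.270 = 7841.89.
Real growth = 7841.89 / 6001.89 − 1 = 0.3066.

30.66%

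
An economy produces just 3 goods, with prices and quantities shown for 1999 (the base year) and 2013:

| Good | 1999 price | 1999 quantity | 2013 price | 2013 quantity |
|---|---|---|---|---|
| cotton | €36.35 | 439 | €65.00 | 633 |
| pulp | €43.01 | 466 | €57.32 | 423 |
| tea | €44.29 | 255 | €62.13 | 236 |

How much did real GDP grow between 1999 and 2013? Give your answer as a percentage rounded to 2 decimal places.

Real GDP 1999 = Nominal GDP 1999 = 36.35·439 + 43.01·466 + 44.29·255 = 47294.26.
Real GDP 2013 (at 1999 prices) = 36.35·633 + 43.01·423 + 44.29·236 = 51655.22.
Real growth = 51655.22/47294.26 − 1 = 0.0922.

9.22%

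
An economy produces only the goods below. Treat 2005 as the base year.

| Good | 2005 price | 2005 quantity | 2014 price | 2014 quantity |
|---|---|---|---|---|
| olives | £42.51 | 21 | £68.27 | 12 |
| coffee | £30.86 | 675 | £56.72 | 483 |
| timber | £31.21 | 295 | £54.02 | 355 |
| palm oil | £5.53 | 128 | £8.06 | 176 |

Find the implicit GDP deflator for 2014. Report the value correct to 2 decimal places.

177.70

Nominal GDP 2014 = 68.27·12 + 56.72·483 + 54.02·355 + 8.06·176 = 48810.66.
Real GDP 2014 (at 2005 prices) = 42.51·12 + 30.86·483 + 31.21·355 + 5.53·176 = 27468.33.
Deflator = Nominal/Real × 100 = 48810.66/27468.33 × 100 = 177.698.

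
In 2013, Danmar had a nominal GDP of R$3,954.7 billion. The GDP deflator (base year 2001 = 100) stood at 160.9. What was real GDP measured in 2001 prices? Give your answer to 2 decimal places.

Real GDP = Nominal / (GDP deflator/100) = 3954.7 / 1.609 = 2457.86.

R$2,457.86 billion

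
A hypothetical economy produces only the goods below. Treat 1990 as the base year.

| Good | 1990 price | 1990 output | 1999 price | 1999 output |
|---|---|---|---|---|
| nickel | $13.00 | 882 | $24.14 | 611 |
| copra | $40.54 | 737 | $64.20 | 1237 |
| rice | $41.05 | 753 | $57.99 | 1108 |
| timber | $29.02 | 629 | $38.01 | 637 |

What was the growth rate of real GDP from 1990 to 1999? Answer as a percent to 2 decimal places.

34.86%

Real GDP 1990 = Nominal GDP 1990 = 13.00·882 + 40.54·737 + 41.05·753 + 29.02·629 = 90508.21.
Real GDP 1999 (at 1990 prices) = 13.00·611 + 40.54·1237 + 41.05·1108 + 29.02·637 = 122060.12.
Real growth = 122060.12/90508.21 − 1 = 0.3486.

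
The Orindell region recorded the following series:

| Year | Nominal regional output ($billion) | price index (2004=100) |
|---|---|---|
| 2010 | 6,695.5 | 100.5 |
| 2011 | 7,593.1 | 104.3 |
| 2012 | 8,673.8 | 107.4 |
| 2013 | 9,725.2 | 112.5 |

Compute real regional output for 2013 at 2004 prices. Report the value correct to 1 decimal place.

$8,644.6 billion

Real regional output 2013 = 9725.2 / 1.125 = 8644.62.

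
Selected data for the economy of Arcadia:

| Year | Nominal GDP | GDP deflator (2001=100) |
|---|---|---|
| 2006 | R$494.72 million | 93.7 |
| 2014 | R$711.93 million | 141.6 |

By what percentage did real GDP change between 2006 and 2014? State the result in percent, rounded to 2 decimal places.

-4.77%

Deflate each year: 2006 → 494.72/0.937 = 527.98; 2014 → 711.93/1.416 = 502.78.
So real GDP changed by 502.78/527.98 − 1 = -0.0477, i.e. -4.77%.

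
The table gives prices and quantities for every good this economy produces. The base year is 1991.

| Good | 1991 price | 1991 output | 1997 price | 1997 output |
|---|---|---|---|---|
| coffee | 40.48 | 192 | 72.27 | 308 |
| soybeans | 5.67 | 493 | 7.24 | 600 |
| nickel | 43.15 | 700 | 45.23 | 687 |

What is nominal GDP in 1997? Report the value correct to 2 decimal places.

Nominal GDP 1997 = Σ (p_1997 × q_1997) = 72.27·308 + 7.24·600 + 45.23·687 = 57676.17.

57676.17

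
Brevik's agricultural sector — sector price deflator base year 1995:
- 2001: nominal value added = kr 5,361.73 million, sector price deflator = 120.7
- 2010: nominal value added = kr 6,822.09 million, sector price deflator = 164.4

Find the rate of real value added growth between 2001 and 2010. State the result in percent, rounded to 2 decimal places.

Deflate each year: 2001 → 5361.73/1.207 = 4442.20; 2010 → 6822.09/1.644 = 4149.69.
So real value added changed by 4149.69/4442.20 − 1 = -0.0658, i.e. -6.58%.

-6.58%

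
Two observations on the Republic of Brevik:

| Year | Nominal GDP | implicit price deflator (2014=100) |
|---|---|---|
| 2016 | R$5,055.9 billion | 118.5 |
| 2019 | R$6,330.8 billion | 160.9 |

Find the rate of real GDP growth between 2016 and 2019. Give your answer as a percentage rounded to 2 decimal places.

-7.78%

Deflate each year: 2016 → 5055.9/1.185 = 4266.58; 2019 → 6330.8/1.609 = 3934.62.
So real GDP changed by 3934.62/4266.58 − 1 = -0.0778, i.e. -7.78%.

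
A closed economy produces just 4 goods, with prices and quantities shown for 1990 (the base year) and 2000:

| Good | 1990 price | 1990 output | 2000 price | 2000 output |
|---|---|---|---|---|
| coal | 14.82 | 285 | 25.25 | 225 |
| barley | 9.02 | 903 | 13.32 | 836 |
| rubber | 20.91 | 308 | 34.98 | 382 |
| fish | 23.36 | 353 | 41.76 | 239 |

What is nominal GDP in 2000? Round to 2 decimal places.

Nominal GDP 2000 = Σ (p_2000 × q_2000) = 25.25·225 + 13.32·836 + 34.98·382 + 41.76·239 = 40159.77.

40159.77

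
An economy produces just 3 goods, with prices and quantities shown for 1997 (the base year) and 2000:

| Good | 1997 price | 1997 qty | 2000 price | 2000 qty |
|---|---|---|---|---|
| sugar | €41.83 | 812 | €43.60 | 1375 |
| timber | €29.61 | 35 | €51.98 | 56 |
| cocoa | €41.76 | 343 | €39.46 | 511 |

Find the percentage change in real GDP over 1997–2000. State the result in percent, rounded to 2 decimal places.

63.23%

Real GDP 1997 = Nominal GDP 1997 = 41.83·812 + 29.61·35 + 41.76·343 = 49325.99.
Real GDP 2000 (at 1997 prices) = 41.83·1375 + 29.61·56 + 41.76·511 = 80513.77.
Real growth = 80513.77/49325.99 − 1 = 0.6323.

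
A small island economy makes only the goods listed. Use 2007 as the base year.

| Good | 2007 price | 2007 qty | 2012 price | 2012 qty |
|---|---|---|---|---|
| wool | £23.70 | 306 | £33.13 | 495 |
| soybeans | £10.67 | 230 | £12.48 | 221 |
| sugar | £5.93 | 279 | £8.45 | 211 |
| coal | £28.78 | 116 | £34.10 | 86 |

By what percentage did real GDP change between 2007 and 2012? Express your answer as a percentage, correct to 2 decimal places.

21.20%

Real GDP 2007 = Nominal GDP 2007 = 23.70·306 + 10.67·230 + 5.93·279 + 28.78·116 = 14699.25.
Real GDP 2012 (at 2007 prices) = 23.70·495 + 10.67·221 + 5.93·211 + 28.78·86 = 17815.88.
Real growth = 17815.88/14699.25 − 1 = 0.2120.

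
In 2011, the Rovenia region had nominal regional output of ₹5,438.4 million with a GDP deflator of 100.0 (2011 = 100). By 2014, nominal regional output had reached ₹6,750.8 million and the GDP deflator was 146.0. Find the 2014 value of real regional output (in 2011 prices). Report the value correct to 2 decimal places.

₹4,623.84 million

Real regional output = Nominal / (GDP deflator/100) = 6750.8 / 1.460 = 4623.84.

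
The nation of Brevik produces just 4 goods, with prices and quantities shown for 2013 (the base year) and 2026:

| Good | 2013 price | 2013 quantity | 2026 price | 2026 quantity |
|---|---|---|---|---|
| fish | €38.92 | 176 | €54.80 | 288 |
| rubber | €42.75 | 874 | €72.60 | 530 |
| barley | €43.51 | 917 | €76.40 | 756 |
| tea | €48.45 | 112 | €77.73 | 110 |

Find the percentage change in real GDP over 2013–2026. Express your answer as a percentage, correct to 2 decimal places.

Real GDP 2013 = Nominal GDP 2013 = 38.92·176 + 42.75·874 + 43.51·917 + 48.45·112 = 89538.49.
Real GDP 2026 (at 2013 prices) = 38.92·288 + 42.75·530 + 43.51·756 + 48.45·110 = 72089.52.
Real growth = 72089.52/89538.49 − 1 = -0.1949.

-19.49%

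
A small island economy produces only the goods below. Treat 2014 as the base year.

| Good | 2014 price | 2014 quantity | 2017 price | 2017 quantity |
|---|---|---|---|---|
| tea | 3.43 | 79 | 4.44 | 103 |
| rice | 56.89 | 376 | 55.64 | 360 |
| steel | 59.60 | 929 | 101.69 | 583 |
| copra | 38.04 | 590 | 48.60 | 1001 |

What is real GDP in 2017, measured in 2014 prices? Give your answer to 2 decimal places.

Real GDP 2017 = Σ (p_2014 × q_2017) = 3.43·103 + 56.89·360 + 59.60·583 + 38.04·1001 = 93658.53.

93658.53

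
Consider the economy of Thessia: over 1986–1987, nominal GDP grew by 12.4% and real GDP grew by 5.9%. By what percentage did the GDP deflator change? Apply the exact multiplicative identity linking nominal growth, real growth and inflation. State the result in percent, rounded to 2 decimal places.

6.14%

(1 + g_nom) = (1 + g_real)(1 + π), so π = 1.1240 / 1.0590 − 1 = 0.06138.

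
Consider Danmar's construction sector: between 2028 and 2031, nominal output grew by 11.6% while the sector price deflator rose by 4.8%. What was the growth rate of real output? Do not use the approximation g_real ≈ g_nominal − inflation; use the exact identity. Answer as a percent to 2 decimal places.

(1 + g_nom) = (1 + g_real)(1 + π), so g_real = 1.1160 / 1.0480 − 1 = 0.06489.

6.49%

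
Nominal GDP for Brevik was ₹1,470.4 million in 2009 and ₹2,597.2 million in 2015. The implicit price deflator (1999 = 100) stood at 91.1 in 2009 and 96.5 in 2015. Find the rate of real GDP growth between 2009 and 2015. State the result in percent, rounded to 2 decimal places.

Deflate each year: 2009 → 1470.4/0.911 = 1614.05; 2015 → 2597.2/0.965 = 2691.40.
So real GDP changed by 2691.40/1614.05 − 1 = 0.6675, i.e. 66.75%.

66.75%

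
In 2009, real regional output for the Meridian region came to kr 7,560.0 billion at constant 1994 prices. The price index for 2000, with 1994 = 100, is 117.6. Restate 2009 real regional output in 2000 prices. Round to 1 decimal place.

Real regional output in 2000 prices = Real regional output in 1994 prices × (P_2000/P_1994) = 7560.0 × 1.176 = 8890.56.

kr 8,890.6 billion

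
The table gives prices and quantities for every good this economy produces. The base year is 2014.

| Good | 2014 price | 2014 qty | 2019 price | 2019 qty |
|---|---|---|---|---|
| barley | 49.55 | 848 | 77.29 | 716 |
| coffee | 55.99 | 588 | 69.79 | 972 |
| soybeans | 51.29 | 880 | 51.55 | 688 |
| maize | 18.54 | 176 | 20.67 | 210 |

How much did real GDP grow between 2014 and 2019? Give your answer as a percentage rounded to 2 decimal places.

4.66%

Real GDP 2014 = Nominal GDP 2014 = 49.55·848 + 55.99·588 + 51.29·880 + 18.54·176 = 123338.76.
Real GDP 2019 (at 2014 prices) = 49.55·716 + 55.99·972 + 51.29·688 + 18.54·210 = 129081.00.
Real growth = 129081.00/123338.76 − 1 = 0.0466.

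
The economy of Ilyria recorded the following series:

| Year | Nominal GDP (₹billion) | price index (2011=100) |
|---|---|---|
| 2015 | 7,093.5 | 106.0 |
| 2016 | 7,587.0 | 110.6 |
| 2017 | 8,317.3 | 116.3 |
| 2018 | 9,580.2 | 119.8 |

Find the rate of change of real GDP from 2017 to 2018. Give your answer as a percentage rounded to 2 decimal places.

11.82%

Real GDP 2017 = 8317.3/1.163 = 7151.59.
Real GDP 2018 = 9580.2/1.198 = 7996.83.
Change = 7996.83/7151.59 − 1 = 0.1182.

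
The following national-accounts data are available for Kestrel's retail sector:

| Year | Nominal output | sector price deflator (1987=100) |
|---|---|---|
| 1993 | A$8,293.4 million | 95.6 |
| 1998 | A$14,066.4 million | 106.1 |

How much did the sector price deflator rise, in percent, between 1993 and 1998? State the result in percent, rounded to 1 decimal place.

Price-level change = 106.1 / 95.6 − 1 = 0.1098.

11.0%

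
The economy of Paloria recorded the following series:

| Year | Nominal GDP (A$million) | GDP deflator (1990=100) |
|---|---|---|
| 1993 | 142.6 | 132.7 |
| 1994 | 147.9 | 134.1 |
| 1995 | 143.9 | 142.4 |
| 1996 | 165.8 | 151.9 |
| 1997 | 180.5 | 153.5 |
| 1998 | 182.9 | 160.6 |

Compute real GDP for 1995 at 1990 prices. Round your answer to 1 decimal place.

A$101.1 million

Real GDP 1995 = 143.9 / 1.424 = 101.05.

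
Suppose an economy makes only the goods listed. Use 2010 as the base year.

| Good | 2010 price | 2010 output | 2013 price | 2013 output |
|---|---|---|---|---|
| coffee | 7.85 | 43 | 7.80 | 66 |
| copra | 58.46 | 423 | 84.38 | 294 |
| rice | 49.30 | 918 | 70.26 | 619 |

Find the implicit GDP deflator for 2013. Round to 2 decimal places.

142.70

Nominal GDP 2013 = 7.80·66 + 84.38·294 + 70.26·619 = 68813.46.
Real GDP 2013 (at 2010 prices) = 7.85·66 + 58.46·294 + 49.30·619 = 48222.04.
Deflator = Nominal/Real × 100 = 68813.46/48222.04 × 100 = 142.701.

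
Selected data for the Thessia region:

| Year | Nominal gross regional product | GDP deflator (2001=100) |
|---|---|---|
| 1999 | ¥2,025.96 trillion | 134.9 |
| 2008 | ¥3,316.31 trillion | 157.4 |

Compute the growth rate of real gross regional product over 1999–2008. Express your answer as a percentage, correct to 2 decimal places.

Deflate each year: 1999 → 2025.96/1.349 = 1501.82; 2008 → 3316.31/1.574 = 2106.93.
So real gross regional product changed by 2106.93/1501.82 − 1 = 0.4029, i.e. 40.29%.

40.29%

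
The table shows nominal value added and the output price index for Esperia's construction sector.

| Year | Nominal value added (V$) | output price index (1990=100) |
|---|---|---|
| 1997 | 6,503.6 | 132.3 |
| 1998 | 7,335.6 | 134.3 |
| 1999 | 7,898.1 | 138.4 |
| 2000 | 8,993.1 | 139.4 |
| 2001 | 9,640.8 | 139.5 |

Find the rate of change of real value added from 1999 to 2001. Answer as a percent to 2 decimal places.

Real value added 1999 = 7898.1/1.384 = 5706.72.
Real value added 2001 = 9640.8/1.395 = 6910.97.
Change = 6910.97/5706.72 − 1 = 0.2110.

21.10%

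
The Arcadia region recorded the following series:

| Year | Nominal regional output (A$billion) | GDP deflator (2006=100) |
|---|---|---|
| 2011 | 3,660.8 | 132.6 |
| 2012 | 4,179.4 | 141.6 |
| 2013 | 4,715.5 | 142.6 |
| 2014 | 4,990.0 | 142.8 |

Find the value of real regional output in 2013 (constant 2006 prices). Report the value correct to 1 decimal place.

A$3,306.8 billion

Real regional output 2013 = 4715.5 / 1.426 = 3306.80.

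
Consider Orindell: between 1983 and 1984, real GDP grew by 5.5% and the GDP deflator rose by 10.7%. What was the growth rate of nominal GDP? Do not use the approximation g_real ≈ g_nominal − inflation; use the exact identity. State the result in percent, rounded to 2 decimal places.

16.79%

(1 + g_nom) = (1 + g_real)(1 + π) = 1.0550 × 1.1070 = 1.16789.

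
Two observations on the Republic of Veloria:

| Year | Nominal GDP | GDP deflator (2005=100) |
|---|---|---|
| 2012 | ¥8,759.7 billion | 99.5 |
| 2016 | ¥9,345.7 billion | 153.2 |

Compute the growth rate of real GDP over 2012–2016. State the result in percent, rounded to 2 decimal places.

Deflate each year: 2012 → 8759.7/0.995 = 8803.72; 2016 → 9345.7/1.532 = 6100.33.
So real GDP changed by 6100.33/8803.72 − 1 = -0.3071, i.e. -30.71%.

-30.71%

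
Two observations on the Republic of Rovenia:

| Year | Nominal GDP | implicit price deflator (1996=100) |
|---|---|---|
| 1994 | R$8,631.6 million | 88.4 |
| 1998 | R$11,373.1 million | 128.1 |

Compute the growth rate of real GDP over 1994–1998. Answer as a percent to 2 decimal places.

-9.07%

Real GDP 1994 = 8631.6 / 0.884 = 9764.25.
Real GDP 1998 = 11373.1 / 1.281 = 8878.30.
Real growth = 8878.30 / 9764.25 − 1 = -0.0907.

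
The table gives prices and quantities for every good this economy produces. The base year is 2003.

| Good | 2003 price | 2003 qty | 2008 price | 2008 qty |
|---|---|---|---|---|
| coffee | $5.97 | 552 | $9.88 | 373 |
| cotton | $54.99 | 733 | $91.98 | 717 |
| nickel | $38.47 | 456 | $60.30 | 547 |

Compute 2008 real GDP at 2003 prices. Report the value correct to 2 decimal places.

$62697.73

Real GDP 2008 = Σ (p_2003 × q_2008) = 5.97·373 + 54.99·717 + 38.47·547 = 62697.73.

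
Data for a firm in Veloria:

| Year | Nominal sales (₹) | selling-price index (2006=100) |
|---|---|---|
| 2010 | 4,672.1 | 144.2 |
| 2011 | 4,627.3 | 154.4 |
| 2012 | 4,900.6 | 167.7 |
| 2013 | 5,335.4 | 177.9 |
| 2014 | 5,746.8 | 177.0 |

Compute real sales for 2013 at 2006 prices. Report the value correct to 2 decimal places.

Real sales 2013 = 5335.4 / 1.779 = 2999.10.

₹2,999.10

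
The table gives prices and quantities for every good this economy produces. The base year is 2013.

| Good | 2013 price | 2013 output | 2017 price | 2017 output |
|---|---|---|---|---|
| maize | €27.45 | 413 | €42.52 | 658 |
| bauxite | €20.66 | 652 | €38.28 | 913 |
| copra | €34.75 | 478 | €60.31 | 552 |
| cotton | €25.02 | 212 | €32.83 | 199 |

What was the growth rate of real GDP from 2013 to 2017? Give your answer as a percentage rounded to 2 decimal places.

30.74%

Real GDP 2013 = Nominal GDP 2013 = 27.45·413 + 20.66·652 + 34.75·478 + 25.02·212 = 46721.91.
Real GDP 2017 (at 2013 prices) = 27.45·658 + 20.66·913 + 34.75·552 + 25.02·199 = 61085.66.
Real growth = 61085.66/46721.91 − 1 = 0.3074.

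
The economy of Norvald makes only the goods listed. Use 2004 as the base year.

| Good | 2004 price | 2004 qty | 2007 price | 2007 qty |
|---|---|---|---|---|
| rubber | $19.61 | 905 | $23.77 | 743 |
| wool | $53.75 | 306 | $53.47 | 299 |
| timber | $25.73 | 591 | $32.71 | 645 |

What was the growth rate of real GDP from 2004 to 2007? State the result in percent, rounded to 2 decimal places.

-4.38%

Real GDP 2004 = Nominal GDP 2004 = 19.61·905 + 53.75·306 + 25.73·591 = 49400.98.
Real GDP 2007 (at 2004 prices) = 19.61·743 + 53.75·299 + 25.73·645 = 47237.33.
Real growth = 47237.33/49400.98 − 1 = -0.0438.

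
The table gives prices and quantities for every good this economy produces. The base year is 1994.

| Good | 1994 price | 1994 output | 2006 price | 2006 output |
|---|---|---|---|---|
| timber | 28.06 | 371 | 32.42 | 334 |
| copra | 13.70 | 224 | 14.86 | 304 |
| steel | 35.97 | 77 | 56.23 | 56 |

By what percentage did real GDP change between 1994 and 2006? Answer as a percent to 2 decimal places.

Real GDP 1994 = Nominal GDP 1994 = 28.06·371 + 13.70·224 + 35.97·77 = 16248.75.
Real GDP 2006 (at 1994 prices) = 28.06·334 + 13.70·304 + 35.97·56 = 15551.16.
Real growth = 15551.16/16248.75 − 1 = -0.0429.

-4.29%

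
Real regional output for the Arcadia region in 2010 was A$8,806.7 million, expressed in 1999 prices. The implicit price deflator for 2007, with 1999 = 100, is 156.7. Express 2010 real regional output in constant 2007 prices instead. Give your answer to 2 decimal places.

Real regional output in 2007 prices = Real regional output in 1999 prices × (P_2007/P_1999) = 8806.7 × 1.567 = 13800.10.

A$13,800.10 million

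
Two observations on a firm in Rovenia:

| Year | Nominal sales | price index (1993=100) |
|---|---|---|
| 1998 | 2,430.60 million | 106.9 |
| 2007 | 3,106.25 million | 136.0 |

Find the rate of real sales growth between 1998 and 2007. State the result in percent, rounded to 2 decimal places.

Deflate each year: 1998 → 2430.60/1.069 = 2273.71; 2007 → 3106.25/1.360 = 2284.01.
So real sales changed by 2284.01/2273.71 − 1 = 0.0045, i.e. 0.45%.

0.45%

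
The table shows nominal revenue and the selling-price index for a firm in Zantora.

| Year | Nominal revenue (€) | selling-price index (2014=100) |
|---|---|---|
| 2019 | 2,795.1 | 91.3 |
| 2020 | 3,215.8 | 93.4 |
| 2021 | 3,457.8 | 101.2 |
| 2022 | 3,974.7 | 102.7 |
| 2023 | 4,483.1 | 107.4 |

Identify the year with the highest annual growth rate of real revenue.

2022

2020: real = 3215.8/0.934 = 3443.04; growth vs 2019 (3061.45) = 12.46%.
2021: real = 3457.8/1.012 = 3416.80; growth vs 2020 (3443.04) = -0.76%.
2022: real = 3974.7/1.027 = 3870.20; growth vs 2021 (3416.80) = 13.27%.
2023: real = 4483.1/1.074 = 4174.21; growth vs 2022 (3870.20) = 7.86%.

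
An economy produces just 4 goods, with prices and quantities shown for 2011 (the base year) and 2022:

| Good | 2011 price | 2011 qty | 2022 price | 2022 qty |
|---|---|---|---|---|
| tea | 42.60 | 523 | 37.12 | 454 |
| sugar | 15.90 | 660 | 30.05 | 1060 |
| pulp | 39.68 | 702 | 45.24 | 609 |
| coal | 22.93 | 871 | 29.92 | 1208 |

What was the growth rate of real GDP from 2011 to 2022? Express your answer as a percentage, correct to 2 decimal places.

Real GDP 2011 = Nominal GDP 2011 = 42.60·523 + 15.90·660 + 39.68·702 + 22.93·871 = 80601.19.
Real GDP 2022 (at 2011 prices) = 42.60·454 + 15.90·1060 + 39.68·609 + 22.93·1208 = 88058.96.
Real growth = 88058.96/80601.19 − 1 = 0.0925.

9.25%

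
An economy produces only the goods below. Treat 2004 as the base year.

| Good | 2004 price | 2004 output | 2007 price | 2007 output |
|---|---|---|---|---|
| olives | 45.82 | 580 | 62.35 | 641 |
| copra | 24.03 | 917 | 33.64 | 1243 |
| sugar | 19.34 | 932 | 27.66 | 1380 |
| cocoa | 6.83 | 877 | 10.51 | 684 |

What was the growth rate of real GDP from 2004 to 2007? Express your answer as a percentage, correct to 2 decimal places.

Real GDP 2004 = Nominal GDP 2004 = 45.82·580 + 24.03·917 + 19.34·932 + 6.83·877 = 72625.90.
Real GDP 2007 (at 2004 prices) = 45.82·641 + 24.03·1243 + 19.34·1380 + 6.83·684 = 90600.83.
Real growth = 90600.83/72625.90 − 1 = 0.2475.

24.75%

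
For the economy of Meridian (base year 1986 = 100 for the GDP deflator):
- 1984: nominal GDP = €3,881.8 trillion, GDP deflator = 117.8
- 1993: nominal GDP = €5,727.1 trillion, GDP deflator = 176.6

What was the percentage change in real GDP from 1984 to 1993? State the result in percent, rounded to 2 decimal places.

-1.59%

Real GDP 1984 = 3881.8 / 1.178 = 3295.25.
Real GDP 1993 = 5727.1 / 1.766 = 3242.98.
Real growth = 3242.98 / 3295.25 − 1 = -0.0159.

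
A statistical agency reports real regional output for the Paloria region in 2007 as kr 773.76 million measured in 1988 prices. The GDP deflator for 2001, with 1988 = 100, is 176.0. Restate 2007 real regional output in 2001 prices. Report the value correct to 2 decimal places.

kr 1,361.82 million

Real regional output in 2001 prices = Real regional output in 1988 prices × (P_2001/P_1988) = 773.76 × 1.760 = 1361.82.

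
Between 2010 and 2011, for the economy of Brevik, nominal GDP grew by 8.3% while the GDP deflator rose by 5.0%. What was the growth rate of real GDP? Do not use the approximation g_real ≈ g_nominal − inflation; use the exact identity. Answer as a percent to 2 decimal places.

3.14%

(1 + g_nom) = (1 + g_real)(1 + π), so g_real = 1.0830 / 1.0500 − 1 = 0.03143.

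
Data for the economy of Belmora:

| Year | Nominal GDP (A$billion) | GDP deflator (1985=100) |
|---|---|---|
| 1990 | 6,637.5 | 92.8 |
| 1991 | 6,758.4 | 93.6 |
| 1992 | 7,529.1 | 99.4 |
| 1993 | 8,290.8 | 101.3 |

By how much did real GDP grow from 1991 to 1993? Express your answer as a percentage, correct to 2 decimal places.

13.35%

Real GDP 1991 = 6758.4/0.936 = 7220.51.
Real GDP 1993 = 8290.8/1.013 = 8184.40.
Change = 8184.40/7220.51 − 1 = 0.1335.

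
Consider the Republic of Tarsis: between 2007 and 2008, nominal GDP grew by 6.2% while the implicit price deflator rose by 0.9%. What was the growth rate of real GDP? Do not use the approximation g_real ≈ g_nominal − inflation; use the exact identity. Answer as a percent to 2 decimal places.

5.25%

(1 + g_nom) = (1 + g_real)(1 + π), so g_real = 1.0620 / 1.0090 − 1 = 0.05253.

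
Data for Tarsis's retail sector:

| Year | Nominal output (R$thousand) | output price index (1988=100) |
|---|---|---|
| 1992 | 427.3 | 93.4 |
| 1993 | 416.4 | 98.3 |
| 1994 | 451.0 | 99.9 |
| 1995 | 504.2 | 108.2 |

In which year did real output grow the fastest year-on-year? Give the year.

1994

1993: real = 416.4/0.983 = 423.60; growth vs 1992 (457.49) = -7.41%.
1994: real = 451.0/0.999 = 451.45; growth vs 1993 (423.60) = 6.57%.
1995: real = 504.2/1.082 = 465.99; growth vs 1994 (451.45) = 3.22%.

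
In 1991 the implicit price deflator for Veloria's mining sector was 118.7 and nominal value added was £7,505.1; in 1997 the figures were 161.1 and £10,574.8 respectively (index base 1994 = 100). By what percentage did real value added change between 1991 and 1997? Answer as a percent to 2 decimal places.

Real value added 1991 = 7505.1 / 1.187 = 6322.75.
Real value added 1997 = 10574.8 / 1.611 = 6564.12.
Real growth = 6564.12 / 6322.75 − 1 = 0.0382.

3.82%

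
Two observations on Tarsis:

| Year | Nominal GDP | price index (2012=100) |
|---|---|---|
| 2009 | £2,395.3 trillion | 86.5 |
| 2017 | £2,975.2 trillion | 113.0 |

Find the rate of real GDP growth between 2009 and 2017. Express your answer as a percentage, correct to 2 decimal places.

-4.92%

Real GDP 2009 = 2395.3 / 0.865 = 2769.13.
Real GDP 2017 = 2975.2 / 1.130 = 2632.92.
Real growth = 2632.92 / 2769.13 − 1 = -0.0492.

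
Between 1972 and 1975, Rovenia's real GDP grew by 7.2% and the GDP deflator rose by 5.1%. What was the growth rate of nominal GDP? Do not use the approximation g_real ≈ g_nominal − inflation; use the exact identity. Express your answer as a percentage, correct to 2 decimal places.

12.67%

(1 + g_nom) = (1 + g_real)(1 + π) = 1.0720 × 1.0510 = 1.12667.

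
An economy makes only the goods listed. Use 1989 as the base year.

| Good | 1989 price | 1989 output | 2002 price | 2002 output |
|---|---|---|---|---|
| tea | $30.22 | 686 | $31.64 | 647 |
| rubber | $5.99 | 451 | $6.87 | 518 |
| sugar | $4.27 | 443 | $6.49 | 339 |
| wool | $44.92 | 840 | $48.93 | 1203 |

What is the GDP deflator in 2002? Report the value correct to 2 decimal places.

Nominal GDP 2002 = 31.64·647 + 6.87·518 + 6.49·339 + 48.93·1203 = 85092.64.
Real GDP 2002 (at 1989 prices) = 30.22·647 + 5.99·518 + 4.27·339 + 44.92·1203 = 78141.45.
Deflator = Nominal/Real × 100 = 85092.64/78141.45 × 100 = 108.896.

108.90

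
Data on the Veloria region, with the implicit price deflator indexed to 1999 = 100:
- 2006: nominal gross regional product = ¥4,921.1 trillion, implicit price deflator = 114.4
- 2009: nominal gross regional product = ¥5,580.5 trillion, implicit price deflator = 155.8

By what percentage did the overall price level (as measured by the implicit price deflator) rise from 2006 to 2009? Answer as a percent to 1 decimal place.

Price-level change = 155.8 / 114.4 − 1 = 0.3619.

36.2%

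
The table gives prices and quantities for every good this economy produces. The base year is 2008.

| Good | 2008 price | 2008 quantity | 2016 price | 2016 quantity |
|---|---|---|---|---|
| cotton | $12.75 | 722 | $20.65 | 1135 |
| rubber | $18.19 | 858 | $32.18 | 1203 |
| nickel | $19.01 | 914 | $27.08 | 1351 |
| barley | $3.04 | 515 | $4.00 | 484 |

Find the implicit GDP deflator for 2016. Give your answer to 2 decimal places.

158.52

Nominal GDP 2016 = 20.65·1135 + 32.18·1203 + 27.08·1351 + 4.00·484 = 100671.37.
Real GDP 2016 (at 2008 prices) = 12.75·1135 + 18.19·1203 + 19.01·1351 + 3.04·484 = 63507.69.
Deflator = Nominal/Real × 100 = 100671.37/63507.69 × 100 = 158.518.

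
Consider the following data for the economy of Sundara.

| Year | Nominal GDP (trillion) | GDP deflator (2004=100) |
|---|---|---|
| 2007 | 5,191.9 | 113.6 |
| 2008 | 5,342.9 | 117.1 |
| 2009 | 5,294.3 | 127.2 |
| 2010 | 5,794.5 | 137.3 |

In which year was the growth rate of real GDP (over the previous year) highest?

2008: real = 5342.9/1.171 = 4562.68; growth vs 2007 (4570.33) = -0.17%.
2009: real = 5294.3/1.272 = 4162.19; growth vs 2008 (4562.68) = -8.78%.
2010: real = 5794.5/1.373 = 4220.32; growth vs 2009 (4162.19) = 1.40%.

2010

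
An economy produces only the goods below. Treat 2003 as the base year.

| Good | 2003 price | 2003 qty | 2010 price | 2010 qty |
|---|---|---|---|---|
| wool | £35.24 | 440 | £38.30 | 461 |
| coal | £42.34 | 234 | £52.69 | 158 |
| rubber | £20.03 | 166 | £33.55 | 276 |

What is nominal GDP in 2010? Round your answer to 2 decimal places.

Nominal GDP 2010 = Σ (p_2010 × q_2010) = 38.30·461 + 52.69·158 + 33.55·276 = 35241.12.

£35241.12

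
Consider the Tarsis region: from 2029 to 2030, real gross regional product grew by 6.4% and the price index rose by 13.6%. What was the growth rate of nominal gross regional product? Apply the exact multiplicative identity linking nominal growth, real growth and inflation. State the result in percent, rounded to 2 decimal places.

20.87%

(1 + g_nom) = (1 + g_real)(1 + π) = 1.0640 × 1.1360 = 1.20870.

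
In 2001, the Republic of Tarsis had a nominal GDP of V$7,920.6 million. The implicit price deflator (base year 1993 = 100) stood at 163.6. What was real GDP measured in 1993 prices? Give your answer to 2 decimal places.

V$4,841.44 million

Real GDP = Nominal / (implicit price deflator/100) = 7920.6 / 1.636 = 4841.44.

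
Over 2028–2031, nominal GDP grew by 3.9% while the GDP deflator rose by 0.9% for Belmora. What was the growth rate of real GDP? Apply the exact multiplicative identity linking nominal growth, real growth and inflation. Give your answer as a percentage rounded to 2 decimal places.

2.97%

(1 + g_nom) = (1 + g_real)(1 + π), so g_real = 1.0390 / 1.0090 − 1 = 0.02973.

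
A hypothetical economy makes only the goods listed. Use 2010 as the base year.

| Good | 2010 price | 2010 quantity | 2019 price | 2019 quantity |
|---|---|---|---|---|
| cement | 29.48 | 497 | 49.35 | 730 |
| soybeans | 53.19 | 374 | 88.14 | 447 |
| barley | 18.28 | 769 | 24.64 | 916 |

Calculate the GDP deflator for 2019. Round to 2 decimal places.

Nominal GDP 2019 = 49.35·730 + 88.14·447 + 24.64·916 = 97994.32.
Real GDP 2019 (at 2010 prices) = 29.48·730 + 53.19·447 + 18.28·916 = 62040.81.
Deflator = Nominal/Real × 100 = 97994.32/62040.81 × 100 = 157.951.

157.95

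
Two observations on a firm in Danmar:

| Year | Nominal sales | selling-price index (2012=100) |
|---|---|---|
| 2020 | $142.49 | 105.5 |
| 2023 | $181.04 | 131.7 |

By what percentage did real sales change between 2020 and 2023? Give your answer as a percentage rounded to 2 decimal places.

1.78%

Deflate each year: 2020 → 142.49/1.055 = 135.06; 2023 → 181.04/1.317 = 137.46.
So real sales changed by 137.46/135.06 − 1 = 0.0178, i.e. 1.78%.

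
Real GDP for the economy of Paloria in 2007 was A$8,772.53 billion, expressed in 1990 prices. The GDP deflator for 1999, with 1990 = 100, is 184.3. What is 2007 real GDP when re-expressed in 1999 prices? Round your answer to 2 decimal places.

Real GDP in 1999 prices = Real GDP in 1990 prices × (P_1999/P_1990) = 8772.53 × 1.843 = 16167.77.

A$16,167.77 billion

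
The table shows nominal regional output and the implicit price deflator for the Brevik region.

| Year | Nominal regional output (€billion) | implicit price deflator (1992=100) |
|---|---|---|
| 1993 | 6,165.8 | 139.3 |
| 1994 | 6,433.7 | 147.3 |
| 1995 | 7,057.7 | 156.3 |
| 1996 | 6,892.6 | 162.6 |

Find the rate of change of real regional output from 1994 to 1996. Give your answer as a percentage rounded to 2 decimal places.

-2.95%

Real regional output 1994 = 6433.7/1.473 = 4367.75.
Real regional output 1996 = 6892.6/1.626 = 4238.99.
Change = 4238.99/4367.75 − 1 = -0.0295.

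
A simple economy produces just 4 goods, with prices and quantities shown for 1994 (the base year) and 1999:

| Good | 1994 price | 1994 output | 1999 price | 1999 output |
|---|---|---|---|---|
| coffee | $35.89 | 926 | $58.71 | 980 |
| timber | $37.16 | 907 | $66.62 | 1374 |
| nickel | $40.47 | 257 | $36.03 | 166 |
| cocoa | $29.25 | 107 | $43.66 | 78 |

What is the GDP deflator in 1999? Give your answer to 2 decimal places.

Nominal GDP 1999 = 58.71·980 + 66.62·1374 + 36.03·166 + 43.66·78 = 158458.14.
Real GDP 1999 (at 1994 prices) = 35.89·980 + 37.16·1374 + 40.47·166 + 29.25·78 = 95229.56.
Deflator = Nominal/Real × 100 = 158458.14/95229.56 × 100 = 166.396.

166.40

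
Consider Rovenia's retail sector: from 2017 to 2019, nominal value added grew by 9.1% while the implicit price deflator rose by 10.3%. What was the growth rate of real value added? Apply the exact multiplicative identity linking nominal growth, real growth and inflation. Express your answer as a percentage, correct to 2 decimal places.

(1 + g_nom) = (1 + g_real)(1 + π), so g_real = 1.0910 / 1.1030 − 1 = -0.01088.

-1.09%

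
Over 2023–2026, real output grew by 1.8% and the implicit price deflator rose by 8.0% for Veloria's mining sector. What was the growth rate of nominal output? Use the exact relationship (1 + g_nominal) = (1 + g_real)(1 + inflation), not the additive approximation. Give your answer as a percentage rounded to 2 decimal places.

9.94%

(1 + g_nom) = (1 + g_real)(1 + π) = 1.0180 × 1.0800 = 1.09944.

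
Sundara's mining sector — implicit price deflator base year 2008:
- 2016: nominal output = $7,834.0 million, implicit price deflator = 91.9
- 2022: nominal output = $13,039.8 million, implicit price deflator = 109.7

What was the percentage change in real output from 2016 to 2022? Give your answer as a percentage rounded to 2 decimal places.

Deflate each year: 2016 → 7834.0/0.919 = 8524.48; 2022 → 13039.8/1.097 = 11886.78.
So real output changed by 11886.78/8524.48 − 1 = 0.3944, i.e. 39.44%.

39.44%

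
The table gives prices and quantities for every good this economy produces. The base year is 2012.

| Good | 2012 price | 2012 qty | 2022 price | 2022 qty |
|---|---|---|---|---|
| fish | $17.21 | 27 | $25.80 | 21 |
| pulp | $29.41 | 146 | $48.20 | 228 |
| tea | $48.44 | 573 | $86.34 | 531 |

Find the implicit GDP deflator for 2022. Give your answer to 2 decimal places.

Nominal GDP 2022 = 25.80·21 + 48.20·228 + 86.34·531 = 57377.94.
Real GDP 2022 (at 2012 prices) = 17.21·21 + 29.41·228 + 48.44·531 = 32788.53.
Deflator = Nominal/Real × 100 = 57377.94/32788.53 × 100 = 174.994.

174.99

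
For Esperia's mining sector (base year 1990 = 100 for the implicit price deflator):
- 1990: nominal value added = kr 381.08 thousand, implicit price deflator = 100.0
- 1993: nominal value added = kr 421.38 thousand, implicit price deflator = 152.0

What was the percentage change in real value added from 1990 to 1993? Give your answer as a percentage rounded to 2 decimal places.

Real value added 1990 = 381.08 / 1.000 = 381.08.
Real value added 1993 = 421.38 / 1.520 = 277.22.
Real growth = 277.22 / 381.08 − 1 = -0.2725.

-27.25%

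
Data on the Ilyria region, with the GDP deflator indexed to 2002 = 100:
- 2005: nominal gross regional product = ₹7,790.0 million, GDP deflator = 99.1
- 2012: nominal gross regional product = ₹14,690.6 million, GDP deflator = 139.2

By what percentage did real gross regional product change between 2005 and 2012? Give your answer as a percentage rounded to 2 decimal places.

34.26%

Deflate each year: 2005 → 7790.0/0.991 = 7860.75; 2012 → 14690.6/1.392 = 10553.59.
So real gross regional product changed by 10553.59/7860.75 − 1 = 0.3426, i.e. 34.26%.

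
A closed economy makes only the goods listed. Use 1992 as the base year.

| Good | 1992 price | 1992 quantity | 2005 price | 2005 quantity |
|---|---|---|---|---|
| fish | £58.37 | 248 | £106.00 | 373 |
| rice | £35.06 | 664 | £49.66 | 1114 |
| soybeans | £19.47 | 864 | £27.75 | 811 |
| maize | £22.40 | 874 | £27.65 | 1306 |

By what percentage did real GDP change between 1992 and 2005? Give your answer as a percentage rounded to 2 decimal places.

42.77%

Real GDP 1992 = Nominal GDP 1992 = 58.37·248 + 35.06·664 + 19.47·864 + 22.40·874 = 74155.28.
Real GDP 2005 (at 1992 prices) = 58.37·373 + 35.06·1114 + 19.47·811 + 22.40·1306 = 105873.42.
Real growth = 105873.42/74155.28 − 1 = 0.4277.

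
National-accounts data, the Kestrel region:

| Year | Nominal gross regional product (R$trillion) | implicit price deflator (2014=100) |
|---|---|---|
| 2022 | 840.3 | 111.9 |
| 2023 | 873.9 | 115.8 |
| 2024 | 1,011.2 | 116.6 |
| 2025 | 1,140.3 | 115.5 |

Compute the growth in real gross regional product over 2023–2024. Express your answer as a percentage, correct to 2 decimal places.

14.92%

Real gross regional product 2023 = 873.9/1.158 = 754.66.
Real gross regional product 2024 = 1011.2/1.166 = 867.24.
Change = 867.24/754.66 − 1 = 0.1492.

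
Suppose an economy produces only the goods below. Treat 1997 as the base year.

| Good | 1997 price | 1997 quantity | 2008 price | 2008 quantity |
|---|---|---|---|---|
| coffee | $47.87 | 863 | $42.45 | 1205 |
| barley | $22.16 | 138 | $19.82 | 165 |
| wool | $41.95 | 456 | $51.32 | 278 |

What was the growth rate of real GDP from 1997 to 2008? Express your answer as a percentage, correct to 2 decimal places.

14.97%

Real GDP 1997 = Nominal GDP 1997 = 47.87·863 + 22.16·138 + 41.95·456 = 63499.09.
Real GDP 2008 (at 1997 prices) = 47.87·1205 + 22.16·165 + 41.95·278 = 73001.85.
Real growth = 73001.85/63499.09 − 1 = 0.1497.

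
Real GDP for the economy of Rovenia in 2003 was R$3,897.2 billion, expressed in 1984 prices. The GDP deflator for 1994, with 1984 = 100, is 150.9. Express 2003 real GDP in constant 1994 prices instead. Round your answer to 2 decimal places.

R$5,880.87 billion

Real GDP in 1994 prices = Real GDP in 1984 prices × (P_1994/P_1984) = 3897.2 × 1.509 = 5880.87.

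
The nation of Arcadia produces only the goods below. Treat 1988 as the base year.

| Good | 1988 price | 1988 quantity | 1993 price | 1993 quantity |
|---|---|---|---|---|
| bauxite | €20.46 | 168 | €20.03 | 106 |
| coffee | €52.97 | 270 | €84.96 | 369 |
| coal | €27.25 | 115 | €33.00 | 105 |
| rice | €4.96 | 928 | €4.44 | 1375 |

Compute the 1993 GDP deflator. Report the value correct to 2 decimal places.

137.10

Nominal GDP 1993 = 20.03·106 + 84.96·369 + 33.00·105 + 4.44·1375 = 43043.42.
Real GDP 1993 (at 1988 prices) = 20.46·106 + 52.97·369 + 27.25·105 + 4.96·1375 = 31395.94.
Deflator = Nominal/Real × 100 = 43043.42/31395.94 × 100 = 137.099.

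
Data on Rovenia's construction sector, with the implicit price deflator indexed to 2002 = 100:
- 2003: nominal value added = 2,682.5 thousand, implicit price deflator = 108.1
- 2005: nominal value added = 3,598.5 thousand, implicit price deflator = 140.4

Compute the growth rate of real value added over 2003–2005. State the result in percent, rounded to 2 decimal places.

Real value added 2003 = 2682.5 / 1.081 = 2481.50.
Real value added 2005 = 3598.5 / 1.404 = 2563.03.
Real growth = 2563.03 / 2481.50 − 1 = 0.0329.

3.29%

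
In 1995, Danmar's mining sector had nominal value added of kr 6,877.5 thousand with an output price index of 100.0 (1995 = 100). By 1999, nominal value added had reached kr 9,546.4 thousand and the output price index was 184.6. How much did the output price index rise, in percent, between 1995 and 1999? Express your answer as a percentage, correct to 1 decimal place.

84.6%

Price-level change = 184.6 / 100.0 − 1 = 0.8460.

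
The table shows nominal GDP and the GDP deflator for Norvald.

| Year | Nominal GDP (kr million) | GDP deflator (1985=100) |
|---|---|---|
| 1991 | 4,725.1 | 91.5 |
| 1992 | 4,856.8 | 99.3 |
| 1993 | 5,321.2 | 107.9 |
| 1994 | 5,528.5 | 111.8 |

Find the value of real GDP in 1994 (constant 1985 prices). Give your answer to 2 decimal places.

kr 4,944.99 million

Real GDP 1994 = 5528.5 / 1.118 = 4944.99.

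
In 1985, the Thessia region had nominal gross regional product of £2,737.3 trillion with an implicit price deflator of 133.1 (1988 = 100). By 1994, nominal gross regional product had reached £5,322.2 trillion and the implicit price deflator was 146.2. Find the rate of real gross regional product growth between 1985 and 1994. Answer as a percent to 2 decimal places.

77.01%

Deflate each year: 1985 → 2737.3/1.331 = 2056.57; 1994 → 5322.2/1.462 = 3640.36.
So real gross regional product changed by 3640.36/2056.57 − 1 = 0.7701, i.e. 77.01%.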